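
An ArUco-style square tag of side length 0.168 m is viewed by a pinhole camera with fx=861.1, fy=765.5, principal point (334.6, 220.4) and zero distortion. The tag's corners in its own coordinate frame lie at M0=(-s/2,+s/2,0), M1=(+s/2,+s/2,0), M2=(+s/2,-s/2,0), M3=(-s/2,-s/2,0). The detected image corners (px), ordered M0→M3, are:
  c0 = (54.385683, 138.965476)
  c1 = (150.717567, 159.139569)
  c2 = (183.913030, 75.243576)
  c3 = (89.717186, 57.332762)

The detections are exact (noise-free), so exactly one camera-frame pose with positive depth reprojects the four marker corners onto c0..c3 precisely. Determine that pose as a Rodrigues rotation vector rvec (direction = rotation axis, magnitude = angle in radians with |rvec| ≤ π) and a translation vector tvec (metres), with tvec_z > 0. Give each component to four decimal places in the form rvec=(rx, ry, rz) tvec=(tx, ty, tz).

Intrinsics K: fx=861.1, fy=765.5, cx=334.6, cy=220.4
Marker side s = 0.168 m; corners in marker frame (Z=0):
  M0 = (-0.0840, +0.0840, 0)
  M1 = (+0.0840, +0.0840, 0)
  M2 = (+0.0840, -0.0840, 0)
  M3 = (-0.0840, -0.0840, 0)
Detected image corners:
  c0 = (54.385683, 138.965476) px
  c1 = (150.717567, 159.139569) px
  c2 = (183.913030, 75.243576) px
  c3 = (89.717186, 57.332762) px
Planar DLT: solve 8×8 A·h = b for H (H[2,2]=1):
  H  [+552.35402 -225.23863 +119.45054]
  H  [+100.11477 +473.48210 +106.95636]
  H  [-0.12197 -0.17734 +1.00000]
B = K⁻¹H; ‖b₁‖=0.718965, ‖b₂‖=0.718965; λ = 2/(‖b₁‖+‖b₂‖) = 1.390888, sign → tz>0 ⇒ λ=+1.390888
r₁ = λ·B[:,0] = (+0.95811,+0.23075,-0.16965); r₂ = λ·B[:,1] = (-0.26797,+0.93132,-0.24665)
r₃ = r₁×r₂ = (+0.10108,+0.28178,+0.95414); SVD([r₁ r₂ r₃]) → R = UVᵀ:
  R  [+0.95811 -0.26797 +0.10108]
  R  [+0.23075 +0.93132 +0.28178]
  R  [-0.16965 -0.24665 +0.95414]
t = (-0.34752, -0.20612, +1.39089) m
tr R = 2.843565; θ = arccos((tr R − 1)/2) = 0.398143 rad = 22.812°
axis k = ((R−Rᵀ)₃₂, (R−Rᵀ)₁₃, (R−Rᵀ)₂₁) / (2 sinθ) = (-0.681492, +0.349146, +0.643169)
rvec = θ·k = (-0.271331, +0.139010, +0.256073)

rvec=(-0.2713, 0.1390, 0.2561) tvec=(-0.3475, -0.2061, 1.3909)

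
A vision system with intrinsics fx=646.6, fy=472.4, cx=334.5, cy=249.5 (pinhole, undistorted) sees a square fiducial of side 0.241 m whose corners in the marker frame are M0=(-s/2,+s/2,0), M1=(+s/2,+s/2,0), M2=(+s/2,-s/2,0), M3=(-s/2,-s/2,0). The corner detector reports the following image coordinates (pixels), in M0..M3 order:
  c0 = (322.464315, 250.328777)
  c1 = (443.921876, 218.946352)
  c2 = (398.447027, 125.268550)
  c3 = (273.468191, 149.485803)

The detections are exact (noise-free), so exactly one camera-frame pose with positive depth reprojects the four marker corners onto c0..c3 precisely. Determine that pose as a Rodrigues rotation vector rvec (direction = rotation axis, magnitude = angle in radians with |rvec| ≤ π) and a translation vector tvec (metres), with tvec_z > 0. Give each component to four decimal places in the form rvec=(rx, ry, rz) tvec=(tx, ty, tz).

rvec=(-0.0575, -0.3418, -0.3379) tvec=(0.0467, -0.1497, 1.1048)

Intrinsics K: fx=646.6, fy=472.4, cx=334.5, cy=249.5
Marker side s = 0.241 m; corners in marker frame (Z=0):
  M0 = (-0.1205, +0.1205, 0)
  M1 = (+0.1205, +0.1205, 0)
  M2 = (+0.1205, -0.1205, 0)
  M3 = (-0.1205, -0.1205, 0)
Detected image corners:
  c0 = (322.464315, 250.328777) px
  c1 = (443.921876, 218.946352) px
  c2 = (398.447027, 125.268550) px
  c3 = (273.468191, 149.485803) px
Planar DLT: solve 8×8 A·h = b for H (H[2,2]=1):
  H  [+621.32363 +196.18065 +361.85097]
  H  [-58.42783 +403.25578 +185.50213]
  H  [+0.30604 +0.00126 +1.00000]
B = K⁻¹H; ‖b₁‖=0.905105, ‖b₂‖=0.905105; λ = 2/(‖b₁‖+‖b₂‖) = 1.104844, sign → tz>0 ⇒ λ=+1.104844
r₁ = λ·B[:,0] = (+0.88673,-0.31524,+0.33813); r₂ = λ·B[:,1] = (+0.33449,+0.94240,+0.00139)
r₃ = r₁×r₂ = (-0.31909,+0.11187,+0.94110); SVD([r₁ r₂ r₃]) → R = UVᵀ:
  R  [+0.88673 +0.33449 -0.31909]
  R  [-0.31524 +0.94240 +0.11187]
  R  [+0.33813 +0.00139 +0.94110]
t = (+0.04673, -0.14968, +1.10484) m
tr R = 2.770227; θ = arccos((tr R − 1)/2) = 0.484059 rad = 27.735°
axis k = ((R−Rᵀ)₃₂, (R−Rᵀ)₁₃, (R−Rᵀ)₂₁) / (2 sinθ) = (-0.118701, -0.706121, -0.698071)
rvec = θ·k = (-0.057458, -0.341804, -0.337907)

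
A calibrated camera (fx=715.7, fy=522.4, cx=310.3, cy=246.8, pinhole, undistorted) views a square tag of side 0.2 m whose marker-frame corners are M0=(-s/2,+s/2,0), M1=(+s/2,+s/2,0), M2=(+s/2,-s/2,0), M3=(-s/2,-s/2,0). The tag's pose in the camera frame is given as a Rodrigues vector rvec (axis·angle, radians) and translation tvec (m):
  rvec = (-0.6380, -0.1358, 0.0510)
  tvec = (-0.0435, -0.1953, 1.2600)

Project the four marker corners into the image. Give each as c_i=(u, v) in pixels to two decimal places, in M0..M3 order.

Intrinsics K: fx=715.7, fy=522.4, cx=310.3, cy=246.8
Marker side s = 0.2 m; corners in marker frame (Z=0):
  M0 = (-0.1000, +0.1000, 0)
  M1 = (+0.1000, +0.1000, 0)
  M2 = (+0.1000, -0.1000, 0)
  M3 = (-0.1000, -0.1000, 0)
rvec = (-0.6380, -0.1358, 0.0510), |rvec| = θ = 0.65428 rad = 37.488°
Rodrigues: sinθ=0.60859, 1−cosθ=0.20652; R = I + sinθ·[k]× + (1−cosθ)·[k]×²:
    [+0.98985 -0.00564 -0.14201]
    [+0.08924 +0.80238 +0.59010]
    [+0.11062 -0.59679 +0.79474]
t = (-0.0435, -0.1953, 1.2600) m
M0: Pc = R·M0+t = (-0.14305, -0.12399, +1.18926); u = 715.7·(-0.14305)/1.18926 + 310.3 = 224.2127, v = 522.4·(-0.12399)/1.18926 + 246.8 = 192.3376
M1: Pc = R·M1+t = (+0.05492, -0.10614, +1.21138); u = 715.7·(+0.05492)/1.21138 + 310.3 = 342.7478, v = 522.4·(-0.10614)/1.21138 + 246.8 = 201.0286
M2: Pc = R·M2+t = (+0.05605, -0.26661, +1.33074); u = 715.7·(+0.05605)/1.33074 + 310.3 = 340.4443, v = 522.4·(-0.26661)/1.33074 + 246.8 = 142.1369
M3: Pc = R·M3+t = (-0.14192, -0.28446, +1.30862); u = 715.7·(-0.14192)/1.30862 + 310.3 = 232.6817, v = 522.4·(-0.28446)/1.30862 + 246.8 = 133.2429

c0=(224.21, 192.34) c1=(342.75, 201.03) c2=(340.44, 142.14) c3=(232.68, 133.24)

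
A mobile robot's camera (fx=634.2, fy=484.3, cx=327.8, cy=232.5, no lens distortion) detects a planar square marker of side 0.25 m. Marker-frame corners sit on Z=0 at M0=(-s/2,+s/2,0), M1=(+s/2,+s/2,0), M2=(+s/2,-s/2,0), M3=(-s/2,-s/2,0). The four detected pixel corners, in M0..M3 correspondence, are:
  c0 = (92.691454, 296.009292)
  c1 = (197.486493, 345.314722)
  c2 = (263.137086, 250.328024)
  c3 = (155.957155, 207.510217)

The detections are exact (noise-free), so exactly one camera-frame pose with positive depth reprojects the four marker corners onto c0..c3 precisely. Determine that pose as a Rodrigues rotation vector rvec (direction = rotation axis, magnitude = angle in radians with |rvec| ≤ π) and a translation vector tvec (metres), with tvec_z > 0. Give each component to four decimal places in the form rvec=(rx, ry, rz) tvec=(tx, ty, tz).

Intrinsics K: fx=634.2, fy=484.3, cx=327.8, cy=232.5
Marker side s = 0.25 m; corners in marker frame (Z=0):
  M0 = (-0.1250, +0.1250, 0)
  M1 = (+0.1250, +0.1250, 0)
  M2 = (+0.1250, -0.1250, 0)
  M3 = (-0.1250, -0.1250, 0)
Detected image corners:
  c0 = (92.691454, 296.009292) px
  c1 = (197.486493, 345.314722) px
  c2 = (263.137086, 250.328024) px
  c3 = (155.957155, 207.510217) px
Planar DLT: solve 8×8 A·h = b for H (H[2,2]=1):
  H  [+379.42495 -268.82440 +175.90643]
  H  [+115.08593 +349.29767 +273.70678]
  H  [-0.25131 -0.06283 +1.00000]
B = K⁻¹H; ‖b₁‖=0.849563, ‖b₂‖=0.849563; λ = 2/(‖b₁‖+‖b₂‖) = 1.177076, sign → tz>0 ⇒ λ=+1.177076
r₁ = λ·B[:,0] = (+0.85711,+0.42173,-0.29582); r₂ = λ·B[:,1] = (-0.46071,+0.88446,-0.07396)
r₃ = r₁×r₂ = (+0.23045,+0.19968,+0.95238); SVD([r₁ r₂ r₃]) → R = UVᵀ:
  R  [+0.85711 -0.46071 +0.23045]
  R  [+0.42173 +0.88446 +0.19968]
  R  [-0.29582 -0.07396 +0.95238]
t = (-0.28191, +0.10015, +1.17708) m
tr R = 2.693953; θ = arccos((tr R − 1)/2) = 0.560524 rad = 32.116°
axis k = ((R−Rᵀ)₃₂, (R−Rᵀ)₁₃, (R−Rᵀ)₂₁) / (2 sinθ) = (-0.257358, +0.494951, +0.829934)
rvec = θ·k = (-0.144255, +0.277432, +0.465198)

rvec=(-0.1443, 0.2774, 0.4652) tvec=(-0.2819, 0.1002, 1.1771)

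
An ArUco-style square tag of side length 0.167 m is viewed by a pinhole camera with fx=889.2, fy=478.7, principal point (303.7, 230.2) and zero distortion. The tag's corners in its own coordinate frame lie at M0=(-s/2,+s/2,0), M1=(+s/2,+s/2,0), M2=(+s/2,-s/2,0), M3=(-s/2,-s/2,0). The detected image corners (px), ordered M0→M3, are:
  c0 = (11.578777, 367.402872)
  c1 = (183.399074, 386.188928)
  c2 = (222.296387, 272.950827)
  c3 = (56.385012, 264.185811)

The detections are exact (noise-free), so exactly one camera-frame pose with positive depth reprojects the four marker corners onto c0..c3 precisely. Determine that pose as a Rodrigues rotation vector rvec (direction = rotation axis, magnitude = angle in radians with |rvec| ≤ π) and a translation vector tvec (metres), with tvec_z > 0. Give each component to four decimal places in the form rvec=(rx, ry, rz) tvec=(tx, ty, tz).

rvec=(-0.2812, 0.3796, 0.1098) tvec=(-0.1573, 0.1407, 0.7428)

Intrinsics K: fx=889.2, fy=478.7, cx=303.7, cy=230.2
Marker side s = 0.167 m; corners in marker frame (Z=0):
  M0 = (-0.0835, +0.0835, 0)
  M1 = (+0.0835, +0.0835, 0)
  M2 = (+0.0835, -0.0835, 0)
  M3 = (-0.0835, -0.0835, 0)
Detected image corners:
  c0 = (11.578777, 367.402872) px
  c1 = (183.399074, 386.188928) px
  c2 = (222.296387, 272.950827) px
  c3 = (56.385012, 264.185811) px
Planar DLT: solve 8×8 A·h = b for H (H[2,2]=1):
  H  [+950.09066 -291.19235 +115.39539]
  H  [-83.44985 +538.25807 +320.86812]
  H  [-0.51164 -0.33634 +1.00000]
B = K⁻¹H; ‖b₁‖=1.346298, ‖b₂‖=1.346298; λ = 2/(‖b₁‖+‖b₂‖) = 0.742778, sign → tz>0 ⇒ λ=+0.742778
r₁ = λ·B[:,0] = (+0.92344,+0.05327,-0.38003); r₂ = λ·B[:,1] = (-0.15792,+0.95533,-0.24982)
r₃ = r₁×r₂ = (+0.34975,+0.29071,+0.89060); SVD([r₁ r₂ r₃]) → R = UVᵀ:
  R  [+0.92344 -0.15792 +0.34975]
  R  [+0.05327 +0.95533 +0.29071]
  R  [-0.38003 -0.24982 +0.89060]
t = (-0.15730, +0.14069, +0.74278) m
tr R = 2.769364; θ = arccos((tr R − 1)/2) = 0.484984 rad = 27.788°
axis k = ((R−Rᵀ)₃₂, (R−Rᵀ)₁₃, (R−Rᵀ)₂₁) / (2 sinθ) = (-0.579728, +0.782697, +0.226497)
rvec = θ·k = (-0.281159, +0.379596, +0.109848)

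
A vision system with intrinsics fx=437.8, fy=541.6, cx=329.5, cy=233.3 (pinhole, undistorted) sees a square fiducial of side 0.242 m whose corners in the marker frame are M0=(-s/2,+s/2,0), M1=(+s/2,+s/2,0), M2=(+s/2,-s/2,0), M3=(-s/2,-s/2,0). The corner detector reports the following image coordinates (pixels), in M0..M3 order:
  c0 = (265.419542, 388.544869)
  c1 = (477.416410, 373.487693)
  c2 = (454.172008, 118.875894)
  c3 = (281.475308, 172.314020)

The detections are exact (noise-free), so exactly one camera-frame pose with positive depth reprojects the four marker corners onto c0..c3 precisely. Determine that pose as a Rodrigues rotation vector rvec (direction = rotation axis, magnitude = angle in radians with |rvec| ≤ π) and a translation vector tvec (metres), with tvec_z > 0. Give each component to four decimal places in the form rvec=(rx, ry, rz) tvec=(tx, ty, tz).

rvec=(-0.4449, 0.4592, -0.0725) tvec=(0.0364, 0.0190, 0.5195)

Intrinsics K: fx=437.8, fy=541.6, cx=329.5, cy=233.3
Marker side s = 0.242 m; corners in marker frame (Z=0):
  M0 = (-0.1210, +0.1210, 0)
  M1 = (+0.1210, +0.1210, 0)
  M2 = (+0.1210, -0.1210, 0)
  M3 = (-0.1210, -0.1210, 0)
Detected image corners:
  c0 = (265.419542, 388.544869) px
  c1 = (477.416410, 373.487693) px
  c2 = (454.172008, 118.875894) px
  c3 = (281.475308, 172.314020) px
Planar DLT: solve 8×8 A·h = b for H (H[2,2]=1):
  H  [+493.06563 -299.53433 +360.19667]
  H  [-358.63347 +746.79431 +253.13762]
  H  [-0.79434 -0.82945 +1.00000]
B = K⁻¹H; ‖b₁‖=1.925055, ‖b₂‖=1.925055; λ = 2/(‖b₁‖+‖b₂‖) = 0.519466, sign → tz>0 ⇒ λ=+0.519466
r₁ = λ·B[:,0] = (+0.89560,-0.16623,-0.41263); r₂ = λ·B[:,1] = (-0.03112,+0.90188,-0.43087)
r₃ = r₁×r₂ = (+0.44377,+0.39873,+0.80255); SVD([r₁ r₂ r₃]) → R = UVᵀ:
  R  [+0.89560 -0.03112 +0.44377]
  R  [-0.16623 +0.90188 +0.39873]
  R  [-0.41263 -0.43087 +0.80255]
t = (+0.03642, +0.01903, +0.51947) m
tr R = 2.600024; θ = arccos((tr R − 1)/2) = 0.643481 rad = 36.869°
axis k = ((R−Rᵀ)₃₂, (R−Rᵀ)₁₃, (R−Rᵀ)₂₁) / (2 sinθ) = (-0.691354, +0.713689, -0.112592)
rvec = θ·k = (-0.444873, +0.459246, -0.072451)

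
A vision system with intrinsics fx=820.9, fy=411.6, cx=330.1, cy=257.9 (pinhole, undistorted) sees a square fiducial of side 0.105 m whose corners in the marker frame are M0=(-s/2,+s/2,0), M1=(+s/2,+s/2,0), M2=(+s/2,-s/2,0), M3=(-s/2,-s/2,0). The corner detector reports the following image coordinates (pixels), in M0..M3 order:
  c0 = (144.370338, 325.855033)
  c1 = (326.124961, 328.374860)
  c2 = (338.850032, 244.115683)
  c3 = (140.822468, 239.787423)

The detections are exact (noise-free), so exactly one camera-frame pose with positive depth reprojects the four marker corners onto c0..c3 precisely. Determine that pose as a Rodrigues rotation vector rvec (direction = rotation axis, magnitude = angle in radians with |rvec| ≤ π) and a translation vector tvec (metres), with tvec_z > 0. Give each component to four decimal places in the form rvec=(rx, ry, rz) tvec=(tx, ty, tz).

Intrinsics K: fx=820.9, fy=411.6, cx=330.1, cy=257.9
Marker side s = 0.105 m; corners in marker frame (Z=0):
  M0 = (-0.0525, +0.0525, 0)
  M1 = (+0.0525, +0.0525, 0)
  M2 = (+0.0525, -0.0525, 0)
  M3 = (-0.0525, -0.0525, 0)
Detected image corners:
  c0 = (144.370338, 325.855033) px
  c1 = (326.124961, 328.374860) px
  c2 = (338.850032, 244.115683) px
  c3 = (140.822468, 239.787423) px
Planar DLT: solve 8×8 A·h = b for H (H[2,2]=1):
  H  [+1845.35563 +150.45284 +238.28684]
  H  [+80.39874 +1044.39014 +286.38215]
  H  [+0.16926 +0.82024 +1.00000]
B = K⁻¹H; ‖b₁‖=2.188287, ‖b₂‖=2.188287; λ = 2/(‖b₁‖+‖b₂‖) = 0.456978, sign → tz>0 ⇒ λ=+0.456978
r₁ = λ·B[:,0] = (+0.99617,+0.04080,+0.07735); r₂ = λ·B[:,1] = (-0.06697,+0.92467,+0.37483)
r₃ = r₁×r₂ = (-0.05623,-0.37858,+0.92386); SVD([r₁ r₂ r₃]) → R = UVᵀ:
  R  [+0.99617 -0.06697 -0.05623]
  R  [+0.04080 +0.92467 -0.37858]
  R  [+0.07735 +0.37483 +0.92386]
t = (-0.05111, +0.03162, +0.45698) m
tr R = 2.844699; θ = arccos((tr R − 1)/2) = 0.396679 rad = 22.728°
axis k = ((R−Rᵀ)₃₂, (R−Rᵀ)₁₃, (R−Rᵀ)₂₁) / (2 sinθ) = (+0.975020, -0.172866, +0.139472)
rvec = θ·k = (+0.386770, -0.068572, +0.055326)

rvec=(0.3868, -0.0686, 0.0553) tvec=(-0.0511, 0.0316, 0.4570)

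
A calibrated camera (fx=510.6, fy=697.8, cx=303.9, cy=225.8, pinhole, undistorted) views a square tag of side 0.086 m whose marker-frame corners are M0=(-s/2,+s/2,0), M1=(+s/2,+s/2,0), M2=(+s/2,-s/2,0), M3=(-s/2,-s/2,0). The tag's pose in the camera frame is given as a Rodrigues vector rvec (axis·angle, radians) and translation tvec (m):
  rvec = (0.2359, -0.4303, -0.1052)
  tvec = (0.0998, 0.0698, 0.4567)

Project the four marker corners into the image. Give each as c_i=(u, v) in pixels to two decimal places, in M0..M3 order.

c0=(375.51, 408.51) c1=(452.33, 376.89) c2=(454.32, 258.54) c3=(373.83, 282.23)

Intrinsics K: fx=510.6, fy=697.8, cx=303.9, cy=225.8
Marker side s = 0.086 m; corners in marker frame (Z=0):
  M0 = (-0.0430, +0.0430, 0)
  M1 = (+0.0430, +0.0430, 0)
  M2 = (+0.0430, -0.0430, 0)
  M3 = (-0.0430, -0.0430, 0)
rvec = (0.2359, -0.4303, -0.1052), |rvec| = θ = 0.50187 rad = 28.755°
Rodrigues: sinθ=0.48107, 1−cosθ=0.12332; R = I + sinθ·[k]× + (1−cosθ)·[k]×²:
    [+0.90393 +0.05114 -0.42461]
    [-0.15054 +0.96734 -0.20396]
    [+0.40031 +0.24828 +0.88210]
t = (0.0998, 0.0698, 0.4567) m
M0: Pc = R·M0+t = (+0.06313, +0.11787, +0.45016); u = 510.6·(+0.06313)/0.45016 + 303.9 = 375.5057, v = 697.8·(+0.11787)/0.45016 + 225.8 = 408.5087
M1: Pc = R·M1+t = (+0.14087, +0.10492, +0.48459); u = 510.6·(+0.14087)/0.48459 + 303.9 = 452.3292, v = 697.8·(+0.10492)/0.48459 + 225.8 = 376.8863
M2: Pc = R·M2+t = (+0.13647, +0.02173, +0.46324); u = 510.6·(+0.13647)/0.46324 + 303.9 = 454.3230, v = 697.8·(+0.02173)/0.46324 + 225.8 = 258.5353
M3: Pc = R·M3+t = (+0.05873, +0.03468, +0.42881); u = 510.6·(+0.05873)/0.42881 + 303.9 = 373.8342, v = 697.8·(+0.03468)/0.42881 + 225.8 = 282.2306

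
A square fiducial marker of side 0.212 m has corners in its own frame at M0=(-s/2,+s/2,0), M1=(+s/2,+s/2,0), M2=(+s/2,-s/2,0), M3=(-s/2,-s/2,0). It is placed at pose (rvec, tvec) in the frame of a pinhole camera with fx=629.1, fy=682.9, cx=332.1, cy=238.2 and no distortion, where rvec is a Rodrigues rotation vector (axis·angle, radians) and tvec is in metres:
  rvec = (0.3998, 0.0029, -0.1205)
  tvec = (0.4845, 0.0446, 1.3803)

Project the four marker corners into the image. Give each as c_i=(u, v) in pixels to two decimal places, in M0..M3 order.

c0=(505.13, 311.96) c1=(599.15, 300.37) c2=(603.86, 205.17) c3=(504.05, 217.87)

Intrinsics K: fx=629.1, fy=682.9, cx=332.1, cy=238.2
Marker side s = 0.212 m; corners in marker frame (Z=0):
  M0 = (-0.1060, +0.1060, 0)
  M1 = (+0.1060, +0.1060, 0)
  M2 = (+0.1060, -0.1060, 0)
  M3 = (-0.1060, -0.1060, 0)
rvec = (0.3998, 0.0029, -0.1205), |rvec| = θ = 0.41757 rad = 23.925°
Rodrigues: sinθ=0.40554, 1−cosθ=0.08592; R = I + sinθ·[k]× + (1−cosθ)·[k]×²:
    [+0.99284 +0.11760 -0.02092]
    [-0.11646 +0.91408 -0.38845]
    [-0.02656 +0.38811 +0.92123]
t = (0.4845, 0.0446, 1.3803) m
M0: Pc = R·M0+t = (+0.39172, +0.15384, +1.42425); u = 629.1·(+0.39172)/1.42425 + 332.1 = 505.1266, v = 682.9·(+0.15384)/1.42425 + 238.2 = 311.9615
M1: Pc = R·M1+t = (+0.60221, +0.12915, +1.41862); u = 629.1·(+0.60221)/1.41862 + 332.1 = 599.1532, v = 682.9·(+0.12915)/1.41862 + 238.2 = 300.3695
M2: Pc = R·M2+t = (+0.57728, -0.06464, +1.33635); u = 629.1·(+0.57728)/1.33635 + 332.1 = 603.8591, v = 682.9·(-0.06464)/1.33635 + 238.2 = 205.1692
M3: Pc = R·M3+t = (+0.36679, -0.03995, +1.34198); u = 629.1·(+0.36679)/1.34198 + 332.1 = 504.0478, v = 682.9·(-0.03995)/1.34198 + 238.2 = 217.8714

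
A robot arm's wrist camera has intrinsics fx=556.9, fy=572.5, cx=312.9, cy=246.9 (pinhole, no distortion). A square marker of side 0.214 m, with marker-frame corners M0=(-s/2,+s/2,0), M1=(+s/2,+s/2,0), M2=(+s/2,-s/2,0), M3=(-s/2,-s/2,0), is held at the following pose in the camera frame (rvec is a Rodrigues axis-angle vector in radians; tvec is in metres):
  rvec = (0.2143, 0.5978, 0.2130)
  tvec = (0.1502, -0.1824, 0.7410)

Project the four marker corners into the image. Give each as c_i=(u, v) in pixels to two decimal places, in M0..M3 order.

c0=(346.24, 172.14) c1=(486.51, 204.78) c2=(525.88, 22.72) c3=(369.65, 14.65)

Intrinsics K: fx=556.9, fy=572.5, cx=312.9, cy=246.9
Marker side s = 0.214 m; corners in marker frame (Z=0):
  M0 = (-0.1070, +0.1070, 0)
  M1 = (+0.1070, +0.1070, 0)
  M2 = (+0.1070, -0.1070, 0)
  M3 = (-0.1070, -0.1070, 0)
rvec = (0.2143, 0.5978, 0.2130), |rvec| = θ = 0.66982 rad = 38.378°
Rodrigues: sinθ=0.62084, 1−cosθ=0.21607; R = I + sinθ·[k]× + (1−cosθ)·[k]×²:
    [+0.80605 -0.13573 +0.57607]
    [+0.25912 +0.95603 -0.13731]
    [-0.53211 +0.25995 +0.80578]
t = (0.1502, -0.1824, 0.7410) m
M0: Pc = R·M0+t = (+0.04943, -0.10783, +0.82575); u = 556.9·(+0.04943)/0.82575 + 312.9 = 346.2360, v = 572.5·(-0.10783)/0.82575 + 246.9 = 172.1403
M1: Pc = R·M1+t = (+0.22192, -0.05238, +0.71188); u = 556.9·(+0.22192)/0.71188 + 312.9 = 486.5103, v = 572.5·(-0.05238)/0.71188 + 246.9 = 204.7768
M2: Pc = R·M2+t = (+0.25097, -0.25697, +0.65625); u = 556.9·(+0.25097)/0.65625 + 312.9 = 525.8762, v = 572.5·(-0.25697)/0.65625 + 246.9 = 22.7243
M3: Pc = R·M3+t = (+0.07848, -0.31242, +0.77012); u = 556.9·(+0.07848)/0.77012 + 312.9 = 369.6485, v = 572.5·(-0.31242)/0.77012 + 246.9 = 14.6489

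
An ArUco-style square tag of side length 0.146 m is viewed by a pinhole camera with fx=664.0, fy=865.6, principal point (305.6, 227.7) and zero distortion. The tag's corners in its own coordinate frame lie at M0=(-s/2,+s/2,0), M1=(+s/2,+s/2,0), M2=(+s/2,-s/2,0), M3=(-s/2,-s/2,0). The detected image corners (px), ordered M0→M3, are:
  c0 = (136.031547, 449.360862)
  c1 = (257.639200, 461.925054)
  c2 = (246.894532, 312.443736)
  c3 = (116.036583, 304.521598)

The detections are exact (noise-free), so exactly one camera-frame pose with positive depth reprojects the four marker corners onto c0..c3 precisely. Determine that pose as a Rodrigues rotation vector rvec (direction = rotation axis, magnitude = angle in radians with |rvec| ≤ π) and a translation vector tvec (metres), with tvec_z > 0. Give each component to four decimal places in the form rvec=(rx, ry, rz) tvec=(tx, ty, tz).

Intrinsics K: fx=664.0, fy=865.6, cx=305.6, cy=227.7
Marker side s = 0.146 m; corners in marker frame (Z=0):
  M0 = (-0.0730, +0.0730, 0)
  M1 = (+0.0730, +0.0730, 0)
  M2 = (+0.0730, -0.0730, 0)
  M3 = (-0.0730, -0.0730, 0)
Detected image corners:
  c0 = (136.031547, 449.360862) px
  c1 = (257.639200, 461.925054) px
  c2 = (246.894532, 312.443736) px
  c3 = (116.036583, 304.521598) px
Planar DLT: solve 8×8 A·h = b for H (H[2,2]=1):
  H  [+815.49514 +206.62554 +188.28300]
  H  [-25.93755 +1211.19238 +384.82969]
  H  [-0.25314 +0.53274 +1.00000]
B = K⁻¹H; ‖b₁‖=1.368769, ‖b₂‖=1.368769; λ = 2/(‖b₁‖+‖b₂‖) = 0.730583, sign → tz>0 ⇒ λ=+0.730583
r₁ = λ·B[:,0] = (+0.98239,+0.02676,-0.18494); r₂ = λ·B[:,1] = (+0.04822,+0.91989,+0.38921)
r₃ = r₁×r₂ = (+0.18054,-0.39127,+0.90239); SVD([r₁ r₂ r₃]) → R = UVᵀ:
  R  [+0.98239 +0.04822 +0.18054]
  R  [+0.02676 +0.91989 -0.39127]
  R  [-0.18494 +0.38921 +0.90239]
t = (-0.12908, +0.13262, +0.73058) m
tr R = 2.804667; θ = arccos((tr R − 1)/2) = 0.445644 rad = 25.534°
axis k = ((R−Rᵀ)₃₂, (R−Rᵀ)₁₃, (R−Rᵀ)₂₁) / (2 sinθ) = (+0.905346, +0.423946, -0.024891)
rvec = θ·k = (+0.403462, +0.188929, -0.011093)

rvec=(0.4035, 0.1889, -0.0111) tvec=(-0.1291, 0.1326, 0.7306)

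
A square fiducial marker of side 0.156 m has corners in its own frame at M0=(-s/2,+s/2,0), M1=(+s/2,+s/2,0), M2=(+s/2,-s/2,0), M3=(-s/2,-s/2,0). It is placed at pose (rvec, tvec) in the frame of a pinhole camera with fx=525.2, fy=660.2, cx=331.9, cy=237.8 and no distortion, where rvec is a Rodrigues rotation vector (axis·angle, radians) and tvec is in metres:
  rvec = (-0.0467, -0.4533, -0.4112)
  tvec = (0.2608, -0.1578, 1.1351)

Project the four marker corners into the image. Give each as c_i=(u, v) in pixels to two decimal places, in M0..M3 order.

Intrinsics K: fx=525.2, fy=660.2, cx=331.9, cy=237.8
Marker side s = 0.156 m; corners in marker frame (Z=0):
  M0 = (-0.0780, +0.0780, 0)
  M1 = (+0.0780, +0.0780, 0)
  M2 = (+0.0780, -0.0780, 0)
  M3 = (-0.0780, -0.0780, 0)
rvec = (-0.0467, -0.4533, -0.4112), |rvec| = θ = 0.61380 rad = 35.168°
Rodrigues: sinθ=0.57598, 1−cosθ=0.18253; R = I + sinθ·[k]× + (1−cosθ)·[k]×²:
    [+0.81852 +0.39612 -0.41606]
    [-0.37561 +0.91702 +0.13413]
    [+0.43467 +0.04649 +0.89939]
t = (0.2608, -0.1578, 1.1351) m
M0: Pc = R·M0+t = (+0.22785, -0.05698, +1.10482); u = 525.2·(+0.22785)/1.10482 + 331.9 = 440.2144, v = 660.2·(-0.05698)/1.10482 + 237.8 = 203.7538
M1: Pc = R·M1+t = (+0.35554, -0.11557, +1.17263); u = 525.2·(+0.35554)/1.17263 + 331.9 = 491.1409, v = 660.2·(-0.11557)/1.17263 + 237.8 = 172.7334
M2: Pc = R·M2+t = (+0.29375, -0.25862, +1.16538); u = 525.2·(+0.29375)/1.16538 + 331.9 = 464.2829, v = 660.2·(-0.25862)/1.16538 + 237.8 = 91.2861
M3: Pc = R·M3+t = (+0.16606, -0.20003, +1.09757); u = 525.2·(+0.16606)/1.09757 + 331.9 = 411.3607, v = 660.2·(-0.20003)/1.09757 + 237.8 = 117.4795

c0=(440.21, 203.75) c1=(491.14, 172.73) c2=(464.28, 91.29) c3=(411.36, 117.48)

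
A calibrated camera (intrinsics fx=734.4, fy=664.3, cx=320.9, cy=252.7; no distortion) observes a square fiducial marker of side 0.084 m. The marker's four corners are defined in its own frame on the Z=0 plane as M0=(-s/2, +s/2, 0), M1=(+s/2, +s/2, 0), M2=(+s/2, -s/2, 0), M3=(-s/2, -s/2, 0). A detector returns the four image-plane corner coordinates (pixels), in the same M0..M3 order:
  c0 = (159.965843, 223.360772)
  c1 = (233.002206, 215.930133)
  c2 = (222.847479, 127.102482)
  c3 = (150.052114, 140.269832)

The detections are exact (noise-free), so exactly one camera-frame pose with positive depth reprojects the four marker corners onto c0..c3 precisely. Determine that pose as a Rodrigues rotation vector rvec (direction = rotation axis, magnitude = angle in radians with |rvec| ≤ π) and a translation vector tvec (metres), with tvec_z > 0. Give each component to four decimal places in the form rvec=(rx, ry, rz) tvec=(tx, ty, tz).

Intrinsics K: fx=734.4, fy=664.3, cx=320.9, cy=252.7
Marker side s = 0.084 m; corners in marker frame (Z=0):
  M0 = (-0.0420, +0.0420, 0)
  M1 = (+0.0420, +0.0420, 0)
  M2 = (+0.0420, -0.0420, 0)
  M3 = (-0.0420, -0.0420, 0)
Detected image corners:
  c0 = (159.965843, 223.360772) px
  c1 = (233.002206, 215.930133) px
  c2 = (222.847479, 127.102482) px
  c3 = (150.052114, 140.269832) px
Planar DLT: solve 8×8 A·h = b for H (H[2,2]=1):
  H  [+717.51021 +132.59044 +190.27749]
  H  [-261.41097 +1034.36097 +176.96014]
  H  [-0.78625 +0.06885 +1.00000]
B = K⁻¹H; ‖b₁‖=1.539794, ‖b₂‖=1.539794; λ = 2/(‖b₁‖+‖b₂‖) = 0.649438, sign → tz>0 ⇒ λ=+0.649438
r₁ = λ·B[:,0] = (+0.85762,-0.06132,-0.51062); r₂ = λ·B[:,1] = (+0.09771,+0.99421,+0.04471)
r₃ = r₁×r₂ = (+0.50492,-0.08824,+0.85864); SVD([r₁ r₂ r₃]) → R = UVᵀ:
  R  [+0.85762 +0.09771 +0.50492]
  R  [-0.06132 +0.99421 -0.08824]
  R  [-0.51062 +0.04471 +0.85864]
t = (-0.11551, -0.07405, +0.64944) m
tr R = 2.710473; θ = arccos((tr R − 1)/2) = 0.544789 rad = 31.214°
axis k = ((R−Rᵀ)₃₂, (R−Rᵀ)₁₃, (R−Rᵀ)₂₁) / (2 sinθ) = (+0.128277, +0.979797, -0.153439)
rvec = θ·k = (+0.069884, +0.533783, -0.083592)

rvec=(0.0699, 0.5338, -0.0836) tvec=(-0.1155, -0.0740, 0.6494)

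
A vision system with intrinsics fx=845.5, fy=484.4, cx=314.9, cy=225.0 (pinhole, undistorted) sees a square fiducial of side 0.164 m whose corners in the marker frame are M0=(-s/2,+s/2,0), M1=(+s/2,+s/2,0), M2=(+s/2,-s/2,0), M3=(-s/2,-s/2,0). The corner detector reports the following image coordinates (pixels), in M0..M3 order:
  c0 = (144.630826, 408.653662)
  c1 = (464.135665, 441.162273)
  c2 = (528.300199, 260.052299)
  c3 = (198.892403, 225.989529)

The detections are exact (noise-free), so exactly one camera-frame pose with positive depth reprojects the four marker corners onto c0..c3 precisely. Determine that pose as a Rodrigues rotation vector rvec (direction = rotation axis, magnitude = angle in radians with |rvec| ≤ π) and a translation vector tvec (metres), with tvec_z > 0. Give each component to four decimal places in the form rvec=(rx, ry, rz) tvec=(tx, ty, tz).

rvec=(0.0801, -0.0002, 0.1790) tvec=(0.0094, 0.0959, 0.4206)

Intrinsics K: fx=845.5, fy=484.4, cx=314.9, cy=225.0
Marker side s = 0.164 m; corners in marker frame (Z=0):
  M0 = (-0.0820, +0.0820, 0)
  M1 = (+0.0820, +0.0820, 0)
  M2 = (+0.0820, -0.0820, 0)
  M3 = (-0.0820, -0.0820, 0)
Detected image corners:
  c0 = (144.630826, 408.653662) px
  c1 = (464.135665, 441.162273) px
  c2 = (528.300199, 260.052299) px
  c3 = (198.892403, 225.989529) px
Planar DLT: solve 8×8 A·h = b for H (H[2,2]=1):
  H  [+1983.75507 -297.87606 +333.76248]
  H  [+208.71907 +1172.27821 +335.39991]
  H  [+0.01746 +0.18929 +1.00000]
B = K⁻¹H; ‖b₁‖=2.377701, ‖b₂‖=2.377701; λ = 2/(‖b₁‖+‖b₂‖) = 0.420574, sign → tz>0 ⇒ λ=+0.420574
r₁ = λ·B[:,0] = (+0.98404,+0.17781,+0.00734); r₂ = λ·B[:,1] = (-0.17782,+0.98084,+0.07961)
r₃ = r₁×r₂ = (+0.00695,-0.07965,+0.99680); SVD([r₁ r₂ r₃]) → R = UVᵀ:
  R  [+0.98404 -0.17782 +0.00695]
  R  [+0.17781 +0.98084 -0.07965]
  R  [+0.00734 +0.07961 +0.99680]
t = (+0.00938, +0.09585, +0.42057) m
tr R = 2.961674; θ = arccos((tr R − 1)/2) = 0.196085 rad = 11.235°
axis k = ((R−Rᵀ)₃₂, (R−Rᵀ)₁₃, (R−Rᵀ)₂₁) / (2 sinθ) = (+0.408713, -0.001002, +0.912662)
rvec = θ·k = (+0.080142, -0.000196, +0.178959)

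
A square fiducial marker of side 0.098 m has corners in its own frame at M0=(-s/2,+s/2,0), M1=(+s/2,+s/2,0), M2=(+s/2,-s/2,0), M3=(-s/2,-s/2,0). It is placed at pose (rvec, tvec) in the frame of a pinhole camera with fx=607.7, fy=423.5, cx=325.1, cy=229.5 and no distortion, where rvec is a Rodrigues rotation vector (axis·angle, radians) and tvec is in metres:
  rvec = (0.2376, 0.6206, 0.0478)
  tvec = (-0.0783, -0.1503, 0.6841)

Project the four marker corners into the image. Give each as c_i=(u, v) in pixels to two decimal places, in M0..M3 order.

c0=(226.96, 166.09) c1=(291.30, 167.95) c2=(287.62, 103.20) c3=(221.47, 106.44)

Intrinsics K: fx=607.7, fy=423.5, cx=325.1, cy=229.5
Marker side s = 0.098 m; corners in marker frame (Z=0):
  M0 = (-0.0490, +0.0490, 0)
  M1 = (+0.0490, +0.0490, 0)
  M2 = (+0.0490, -0.0490, 0)
  M3 = (-0.0490, -0.0490, 0)
rvec = (0.2376, 0.6206, 0.0478), |rvec| = θ = 0.66625 rad = 38.173°
Rodrigues: sinθ=0.61804, 1−cosθ=0.21385; R = I + sinθ·[k]× + (1−cosθ)·[k]×²:
    [+0.81335 +0.02670 +0.58117]
    [+0.11538 +0.97170 -0.20612]
    [-0.57022 +0.23470 +0.78725]
t = (-0.0783, -0.1503, 0.6841) m
M0: Pc = R·M0+t = (-0.11685, -0.10834, +0.72354); u = 607.7·(-0.11685)/0.72354 + 325.1 = 226.9617, v = 423.5·(-0.10834)/0.72354 + 229.5 = 166.0867
M1: Pc = R·M1+t = (-0.03714, -0.09703, +0.66766); u = 607.7·(-0.03714)/0.66766 + 325.1 = 291.2974, v = 423.5·(-0.09703)/0.66766 + 229.5 = 167.9515
M2: Pc = R·M2+t = (-0.03975, -0.19226, +0.64466); u = 607.7·(-0.03975)/0.64466 + 325.1 = 287.6248, v = 423.5·(-0.19226)/0.64466 + 229.5 = 103.1976
M3: Pc = R·M3+t = (-0.11946, -0.20357, +0.70054); u = 607.7·(-0.11946)/0.70054 + 325.1 = 221.4698, v = 423.5·(-0.20357)/0.70054 + 229.5 = 106.4370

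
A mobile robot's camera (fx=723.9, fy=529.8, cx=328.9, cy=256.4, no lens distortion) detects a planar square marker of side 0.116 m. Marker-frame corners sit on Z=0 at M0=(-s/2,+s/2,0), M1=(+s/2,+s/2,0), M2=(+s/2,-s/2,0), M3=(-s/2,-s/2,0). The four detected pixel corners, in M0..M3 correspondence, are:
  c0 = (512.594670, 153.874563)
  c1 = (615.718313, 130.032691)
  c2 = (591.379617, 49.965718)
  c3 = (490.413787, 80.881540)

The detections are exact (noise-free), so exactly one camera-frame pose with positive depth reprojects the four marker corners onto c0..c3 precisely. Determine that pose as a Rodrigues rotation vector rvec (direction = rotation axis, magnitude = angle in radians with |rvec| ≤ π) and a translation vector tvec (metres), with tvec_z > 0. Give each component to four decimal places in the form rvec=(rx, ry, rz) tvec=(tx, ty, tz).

Intrinsics K: fx=723.9, fy=529.8, cx=328.9, cy=256.4
Marker side s = 0.116 m; corners in marker frame (Z=0):
  M0 = (-0.0580, +0.0580, 0)
  M1 = (+0.0580, +0.0580, 0)
  M2 = (+0.0580, -0.0580, 0)
  M3 = (-0.0580, -0.0580, 0)
Detected image corners:
  c0 = (512.594670, 153.874563) px
  c1 = (615.718313, 130.032691) px
  c2 = (591.379617, 49.965718) px
  c3 = (490.413787, 80.881540) px
Planar DLT: solve 8×8 A·h = b for H (H[2,2]=1):
  H  [+439.29838 +199.74775 +550.16744]
  H  [-318.67176 +658.26840 +104.32013]
  H  [-0.79706 -0.00061 +1.00000]
B = K⁻¹H; ‖b₁‖=1.273105, ‖b₂‖=1.273105; λ = 2/(‖b₁‖+‖b₂‖) = 0.785481, sign → tz>0 ⇒ λ=+0.785481
r₁ = λ·B[:,0] = (+0.76112,-0.16947,-0.62608); r₂ = λ·B[:,1] = (+0.21696,+0.97618,-0.00048)
r₃ = r₁×r₂ = (+0.61125,-0.13547,+0.77976); SVD([r₁ r₂ r₃]) → R = UVᵀ:
  R  [+0.76112 +0.21696 +0.61125]
  R  [-0.16947 +0.97618 -0.13547]
  R  [-0.62608 -0.00048 +0.77976]
t = (+0.24009, -0.22547, +0.78548) m
tr R = 2.517066; θ = arccos((tr R − 1)/2) = 0.709738 rad = 40.665°
axis k = ((R−Rᵀ)₃₂, (R−Rᵀ)₁₃, (R−Rᵀ)₂₁) / (2 sinθ) = (+0.103576, +0.949398, -0.296506)
rvec = θ·k = (+0.073511, +0.673823, -0.210441)

rvec=(0.0735, 0.6738, -0.2104) tvec=(0.2401, -0.2255, 0.7855)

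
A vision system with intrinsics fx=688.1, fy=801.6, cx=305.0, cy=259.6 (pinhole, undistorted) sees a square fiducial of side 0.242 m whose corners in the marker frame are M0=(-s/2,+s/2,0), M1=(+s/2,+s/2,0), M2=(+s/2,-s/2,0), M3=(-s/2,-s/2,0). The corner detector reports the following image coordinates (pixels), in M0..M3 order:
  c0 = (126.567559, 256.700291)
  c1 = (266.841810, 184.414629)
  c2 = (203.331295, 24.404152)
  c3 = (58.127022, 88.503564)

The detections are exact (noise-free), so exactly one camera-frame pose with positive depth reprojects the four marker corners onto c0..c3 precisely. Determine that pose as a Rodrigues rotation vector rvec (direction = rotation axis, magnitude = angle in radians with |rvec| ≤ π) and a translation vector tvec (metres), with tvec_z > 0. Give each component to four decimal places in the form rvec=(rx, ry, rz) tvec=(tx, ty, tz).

rvec=(-0.0105, -0.2487, -0.4357) tvec=(-0.2186, -0.1639, 1.0806)

Intrinsics K: fx=688.1, fy=801.6, cx=305.0, cy=259.6
Marker side s = 0.242 m; corners in marker frame (Z=0):
  M0 = (-0.1210, +0.1210, 0)
  M1 = (+0.1210, +0.1210, 0)
  M2 = (+0.1210, -0.1210, 0)
  M3 = (-0.1210, -0.1210, 0)
Detected image corners:
  c0 = (126.567559, 256.700291) px
  c1 = (266.841810, 184.414629) px
  c2 = (203.331295, 24.404152) px
  c3 = (58.127022, 88.503564) px
Planar DLT: solve 8×8 A·h = b for H (H[2,2]=1):
  H  [+626.23803 +278.86759 +165.79873]
  H  [-251.02725 +683.17084 +137.98213]
  H  [+0.22267 +0.03980 +1.00000]
B = K⁻¹H; ‖b₁‖=0.925410, ‖b₂‖=0.925410; λ = 2/(‖b₁‖+‖b₂‖) = 1.080602, sign → tz>0 ⇒ λ=+1.080602
r₁ = λ·B[:,0] = (+0.87680,-0.41632,+0.24062); r₂ = λ·B[:,1] = (+0.41887,+0.90703,+0.04301)
r₃ = r₁×r₂ = (-0.23615,+0.06308,+0.96967); SVD([r₁ r₂ r₃]) → R = UVᵀ:
  R  [+0.87680 +0.41887 -0.23615]
  R  [-0.41632 +0.90703 +0.06308]
  R  [+0.24062 +0.04301 +0.96967]
t = (-0.21860, -0.16395, +1.08060) m
tr R = 2.753489; θ = arccos((tr R − 1)/2) = 0.501745 rad = 28.748°
axis k = ((R−Rᵀ)₃₂, (R−Rᵀ)₁₃, (R−Rᵀ)₂₁) / (2 sinθ) = (-0.020868, -0.495654, -0.868269)
rvec = θ·k = (-0.010471, -0.248692, -0.435650)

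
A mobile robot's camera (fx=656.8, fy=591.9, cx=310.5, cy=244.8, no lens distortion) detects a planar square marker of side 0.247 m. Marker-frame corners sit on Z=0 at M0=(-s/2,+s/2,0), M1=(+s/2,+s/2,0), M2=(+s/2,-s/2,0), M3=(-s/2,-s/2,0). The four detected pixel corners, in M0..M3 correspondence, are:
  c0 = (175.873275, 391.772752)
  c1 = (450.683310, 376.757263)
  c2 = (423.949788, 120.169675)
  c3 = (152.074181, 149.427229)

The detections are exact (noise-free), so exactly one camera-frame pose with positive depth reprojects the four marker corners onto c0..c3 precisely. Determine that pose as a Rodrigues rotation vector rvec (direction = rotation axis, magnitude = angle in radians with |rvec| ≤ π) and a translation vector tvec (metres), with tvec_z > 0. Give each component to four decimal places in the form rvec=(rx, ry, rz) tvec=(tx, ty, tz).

Intrinsics K: fx=656.8, fy=591.9, cx=310.5, cy=244.8
Marker side s = 0.247 m; corners in marker frame (Z=0):
  M0 = (-0.1235, +0.1235, 0)
  M1 = (+0.1235, +0.1235, 0)
  M2 = (+0.1235, -0.1235, 0)
  M3 = (-0.1235, -0.1235, 0)
Detected image corners:
  c0 = (175.873275, 391.772752) px
  c1 = (450.683310, 376.757263) px
  c2 = (423.949788, 120.169675) px
  c3 = (152.074181, 149.427229) px
Planar DLT: solve 8×8 A·h = b for H (H[2,2]=1):
  H  [+1036.56099 +95.53210 +296.67682]
  H  [-150.19094 +1003.46766 +259.51269]
  H  [-0.23308 -0.02192 +1.00000]
B = K⁻¹H; ‖b₁‖=1.711646, ‖b₂‖=1.711646; λ = 2/(‖b₁‖+‖b₂‖) = 0.584233, sign → tz>0 ⇒ λ=+0.584233
r₁ = λ·B[:,0] = (+0.98641,-0.09193,-0.13617); r₂ = λ·B[:,1] = (+0.09103,+0.99577,-0.01281)
r₃ = r₁×r₂ = (+0.13677,+0.00024,+0.99060); SVD([r₁ r₂ r₃]) → R = UVᵀ:
  R  [+0.98641 +0.09103 +0.13677]
  R  [-0.09193 +0.99577 +0.00024]
  R  [-0.13617 -0.01281 +0.99060]
t = (-0.01230, +0.01452, +0.58423) m
tr R = 2.972779; θ = arccos((tr R − 1)/2) = 0.165175 rad = 9.464°
axis k = ((R−Rᵀ)₃₂, (R−Rᵀ)₁₃, (R−Rᵀ)₂₁) / (2 sinθ) = (-0.039656, +0.829998, -0.556355)
rvec = θ·k = (-0.006550, +0.137095, -0.091896)

rvec=(-0.0066, 0.1371, -0.0919) tvec=(-0.0123, 0.0145, 0.5842)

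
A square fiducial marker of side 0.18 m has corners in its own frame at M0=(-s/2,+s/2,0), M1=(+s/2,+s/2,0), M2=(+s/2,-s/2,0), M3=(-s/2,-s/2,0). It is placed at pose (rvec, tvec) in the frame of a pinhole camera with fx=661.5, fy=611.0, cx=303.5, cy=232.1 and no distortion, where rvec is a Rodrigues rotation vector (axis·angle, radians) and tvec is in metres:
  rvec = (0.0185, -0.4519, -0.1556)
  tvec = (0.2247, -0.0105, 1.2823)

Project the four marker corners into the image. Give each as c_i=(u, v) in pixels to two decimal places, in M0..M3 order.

c0=(387.19, 277.27) c1=(462.00, 261.85) c2=(449.96, 179.54) c3=(373.83, 189.89)

Intrinsics K: fx=661.5, fy=611.0, cx=303.5, cy=232.1
Marker side s = 0.18 m; corners in marker frame (Z=0):
  M0 = (-0.0900, +0.0900, 0)
  M1 = (+0.0900, +0.0900, 0)
  M2 = (+0.0900, -0.0900, 0)
  M3 = (-0.0900, -0.0900, 0)
rvec = (0.0185, -0.4519, -0.1556), |rvec| = θ = 0.47830 rad = 27.404°
Rodrigues: sinθ=0.46027, 1−cosθ=0.11222; R = I + sinθ·[k]× + (1−cosθ)·[k]×²:
    [+0.88795 +0.14563 -0.43628]
    [-0.15384 +0.98796 +0.01669]
    [+0.43345 +0.05230 +0.89966]
t = (0.2247, -0.0105, 1.2823) m
M0: Pc = R·M0+t = (+0.15789, +0.09226, +1.24800); u = 661.5·(+0.15789)/1.24800 + 303.5 = 387.1905, v = 611.0·(+0.09226)/1.24800 + 232.1 = 277.2697
M1: Pc = R·M1+t = (+0.31772, +0.06457, +1.32602); u = 661.5·(+0.31772)/1.32602 + 303.5 = 461.9997, v = 611.0·(+0.06457)/1.32602 + 232.1 = 261.8528
M2: Pc = R·M2+t = (+0.29151, -0.11326, +1.31660); u = 661.5·(+0.29151)/1.31660 + 303.5 = 449.9622, v = 611.0·(-0.11326)/1.31660 + 232.1 = 179.5386
M3: Pc = R·M3+t = (+0.13168, -0.08557, +1.23858); u = 661.5·(+0.13168)/1.23858 + 303.5 = 373.8261, v = 611.0·(-0.08557)/1.23858 + 232.1 = 189.8874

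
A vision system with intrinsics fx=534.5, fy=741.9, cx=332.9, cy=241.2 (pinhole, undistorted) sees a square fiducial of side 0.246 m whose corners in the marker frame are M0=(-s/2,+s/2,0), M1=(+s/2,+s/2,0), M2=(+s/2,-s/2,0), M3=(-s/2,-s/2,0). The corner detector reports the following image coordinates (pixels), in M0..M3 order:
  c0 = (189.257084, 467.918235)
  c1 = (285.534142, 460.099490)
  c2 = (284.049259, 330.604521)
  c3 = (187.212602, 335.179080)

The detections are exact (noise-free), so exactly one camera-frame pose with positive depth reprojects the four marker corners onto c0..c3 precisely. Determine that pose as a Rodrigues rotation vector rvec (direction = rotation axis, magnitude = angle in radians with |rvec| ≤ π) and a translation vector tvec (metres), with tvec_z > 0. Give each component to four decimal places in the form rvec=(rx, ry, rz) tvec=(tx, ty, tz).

rvec=(0.0290, -0.1412, -0.0152) tvec=(-0.2478, 0.2933, 1.3826)

Intrinsics K: fx=534.5, fy=741.9, cx=332.9, cy=241.2
Marker side s = 0.246 m; corners in marker frame (Z=0):
  M0 = (-0.1230, +0.1230, 0)
  M1 = (+0.1230, +0.1230, 0)
  M2 = (+0.1230, -0.1230, 0)
  M3 = (-0.1230, -0.1230, 0)
Detected image corners:
  c0 = (189.257084, 467.918235) px
  c1 = (285.534142, 460.099490) px
  c2 = (284.049259, 330.604521) px
  c3 = (187.212602, 335.179080) px
Planar DLT: solve 8×8 A·h = b for H (H[2,2]=1):
  H  [+416.53559 +12.29214 +237.11899]
  H  [+15.27754 +541.56101 +398.58661]
  H  [+0.10161 +0.02170 +1.00000]
B = K⁻¹H; ‖b₁‖=0.723297, ‖b₂‖=0.723297; λ = 2/(‖b₁‖+‖b₂‖) = 1.382558, sign → tz>0 ⇒ λ=+1.382558
r₁ = λ·B[:,0] = (+0.98993,-0.01720,+0.14048); r₂ = λ·B[:,1] = (+0.01311,+0.99946,+0.03000)
r₃ = r₁×r₂ = (-0.14092,-0.02786,+0.98963); SVD([r₁ r₂ r₃]) → R = UVᵀ:
  R  [+0.98993 +0.01311 -0.14092]
  R  [-0.01720 +0.99946 -0.02786]
  R  [+0.14048 +0.03000 +0.98963]
t = (-0.24775, +0.29330, +1.38256) m
tr R = 2.979028; θ = arccos((tr R − 1)/2) = 0.144944 rad = 8.305°
axis k = ((R−Rᵀ)₃₂, (R−Rᵀ)₁₃, (R−Rᵀ)₂₁) / (2 sinθ) = (+0.200314, -0.974098, -0.104917)
rvec = θ·k = (+0.029034, -0.141190, -0.015207)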